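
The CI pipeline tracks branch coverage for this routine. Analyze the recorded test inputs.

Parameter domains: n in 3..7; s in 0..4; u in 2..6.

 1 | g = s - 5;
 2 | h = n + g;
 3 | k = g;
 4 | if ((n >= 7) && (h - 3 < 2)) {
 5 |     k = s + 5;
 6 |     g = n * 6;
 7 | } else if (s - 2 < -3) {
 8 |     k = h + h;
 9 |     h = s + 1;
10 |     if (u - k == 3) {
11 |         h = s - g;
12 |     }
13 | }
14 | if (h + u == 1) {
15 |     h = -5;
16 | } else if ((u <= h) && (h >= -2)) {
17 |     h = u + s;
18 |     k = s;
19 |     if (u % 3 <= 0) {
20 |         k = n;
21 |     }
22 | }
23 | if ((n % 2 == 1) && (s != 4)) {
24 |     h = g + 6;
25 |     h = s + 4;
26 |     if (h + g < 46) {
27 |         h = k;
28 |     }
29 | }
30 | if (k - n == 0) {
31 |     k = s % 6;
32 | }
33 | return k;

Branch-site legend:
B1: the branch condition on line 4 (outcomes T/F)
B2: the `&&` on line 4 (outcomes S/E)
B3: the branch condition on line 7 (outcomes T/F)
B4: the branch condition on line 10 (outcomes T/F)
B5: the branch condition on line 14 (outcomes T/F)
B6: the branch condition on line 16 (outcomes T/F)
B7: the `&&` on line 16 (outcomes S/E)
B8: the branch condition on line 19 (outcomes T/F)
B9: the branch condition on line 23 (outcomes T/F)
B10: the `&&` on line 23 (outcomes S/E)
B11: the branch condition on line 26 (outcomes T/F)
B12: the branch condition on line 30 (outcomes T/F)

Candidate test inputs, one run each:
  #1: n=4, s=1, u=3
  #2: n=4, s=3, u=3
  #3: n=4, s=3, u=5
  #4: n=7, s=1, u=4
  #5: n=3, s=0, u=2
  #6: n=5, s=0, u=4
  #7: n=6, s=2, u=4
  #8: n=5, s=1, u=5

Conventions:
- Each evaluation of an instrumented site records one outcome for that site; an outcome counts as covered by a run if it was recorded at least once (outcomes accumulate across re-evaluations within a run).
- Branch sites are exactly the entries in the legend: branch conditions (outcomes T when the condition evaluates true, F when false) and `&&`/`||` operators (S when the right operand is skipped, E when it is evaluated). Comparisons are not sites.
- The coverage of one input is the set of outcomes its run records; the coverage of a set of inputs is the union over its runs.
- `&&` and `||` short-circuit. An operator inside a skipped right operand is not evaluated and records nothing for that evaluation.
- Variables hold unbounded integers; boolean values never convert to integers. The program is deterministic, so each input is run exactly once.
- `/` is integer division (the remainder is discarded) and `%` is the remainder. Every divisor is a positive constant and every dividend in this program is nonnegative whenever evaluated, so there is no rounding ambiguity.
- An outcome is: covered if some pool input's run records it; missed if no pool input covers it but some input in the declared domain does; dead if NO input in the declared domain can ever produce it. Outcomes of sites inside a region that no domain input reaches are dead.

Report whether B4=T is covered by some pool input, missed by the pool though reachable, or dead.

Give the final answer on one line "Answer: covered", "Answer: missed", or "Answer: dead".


no pool input records B4=T
checking all 125 inputs in the declared domain: B4=T is never recorded -> dead
Answer: dead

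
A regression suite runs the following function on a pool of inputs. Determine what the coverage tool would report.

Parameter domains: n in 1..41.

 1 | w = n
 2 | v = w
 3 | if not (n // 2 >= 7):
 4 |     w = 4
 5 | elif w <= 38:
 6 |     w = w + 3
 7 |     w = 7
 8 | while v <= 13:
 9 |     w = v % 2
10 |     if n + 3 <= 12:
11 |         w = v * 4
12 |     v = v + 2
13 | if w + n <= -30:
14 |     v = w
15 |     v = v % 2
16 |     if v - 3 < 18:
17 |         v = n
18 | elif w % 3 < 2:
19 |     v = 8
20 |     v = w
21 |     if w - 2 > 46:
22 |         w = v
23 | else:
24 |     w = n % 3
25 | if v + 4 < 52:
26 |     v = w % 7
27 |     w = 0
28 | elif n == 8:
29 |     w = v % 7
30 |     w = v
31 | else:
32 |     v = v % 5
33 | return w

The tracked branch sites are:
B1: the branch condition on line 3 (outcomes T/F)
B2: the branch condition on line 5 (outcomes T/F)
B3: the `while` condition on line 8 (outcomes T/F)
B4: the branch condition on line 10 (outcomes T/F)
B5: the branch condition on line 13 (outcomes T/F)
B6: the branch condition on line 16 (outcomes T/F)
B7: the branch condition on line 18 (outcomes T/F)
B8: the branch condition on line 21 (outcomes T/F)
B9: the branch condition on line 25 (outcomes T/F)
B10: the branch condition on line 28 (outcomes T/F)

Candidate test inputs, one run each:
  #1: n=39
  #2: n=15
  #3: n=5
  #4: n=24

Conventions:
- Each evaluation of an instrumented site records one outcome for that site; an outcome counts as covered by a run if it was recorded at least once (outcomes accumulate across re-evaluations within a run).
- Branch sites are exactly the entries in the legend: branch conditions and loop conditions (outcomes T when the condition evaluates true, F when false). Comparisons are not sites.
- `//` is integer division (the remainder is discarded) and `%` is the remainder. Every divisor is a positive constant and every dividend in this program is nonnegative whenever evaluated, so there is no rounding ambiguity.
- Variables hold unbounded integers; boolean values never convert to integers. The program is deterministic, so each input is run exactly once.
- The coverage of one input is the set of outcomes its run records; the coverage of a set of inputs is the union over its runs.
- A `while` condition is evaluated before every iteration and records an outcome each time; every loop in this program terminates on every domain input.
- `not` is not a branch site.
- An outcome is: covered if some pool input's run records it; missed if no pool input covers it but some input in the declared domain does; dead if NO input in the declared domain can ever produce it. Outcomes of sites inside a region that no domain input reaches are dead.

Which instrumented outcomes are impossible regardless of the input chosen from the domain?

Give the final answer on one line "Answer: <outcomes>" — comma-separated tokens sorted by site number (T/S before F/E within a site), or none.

exhaustive pass over the 41-input domain:
  B5=T: zero occurrences over every domain input -> dead
  B6=T: zero occurrences over every domain input -> dead
  B6=F: zero occurrences over every domain input -> dead
  reachable outcomes have witnesses, e.g. B1=T (e.g. n=1), B1=F (e.g. n=14), B2=T (e.g. n=14), B2=F (e.g. n=39)

Answer: B5=T, B6=T, B6=F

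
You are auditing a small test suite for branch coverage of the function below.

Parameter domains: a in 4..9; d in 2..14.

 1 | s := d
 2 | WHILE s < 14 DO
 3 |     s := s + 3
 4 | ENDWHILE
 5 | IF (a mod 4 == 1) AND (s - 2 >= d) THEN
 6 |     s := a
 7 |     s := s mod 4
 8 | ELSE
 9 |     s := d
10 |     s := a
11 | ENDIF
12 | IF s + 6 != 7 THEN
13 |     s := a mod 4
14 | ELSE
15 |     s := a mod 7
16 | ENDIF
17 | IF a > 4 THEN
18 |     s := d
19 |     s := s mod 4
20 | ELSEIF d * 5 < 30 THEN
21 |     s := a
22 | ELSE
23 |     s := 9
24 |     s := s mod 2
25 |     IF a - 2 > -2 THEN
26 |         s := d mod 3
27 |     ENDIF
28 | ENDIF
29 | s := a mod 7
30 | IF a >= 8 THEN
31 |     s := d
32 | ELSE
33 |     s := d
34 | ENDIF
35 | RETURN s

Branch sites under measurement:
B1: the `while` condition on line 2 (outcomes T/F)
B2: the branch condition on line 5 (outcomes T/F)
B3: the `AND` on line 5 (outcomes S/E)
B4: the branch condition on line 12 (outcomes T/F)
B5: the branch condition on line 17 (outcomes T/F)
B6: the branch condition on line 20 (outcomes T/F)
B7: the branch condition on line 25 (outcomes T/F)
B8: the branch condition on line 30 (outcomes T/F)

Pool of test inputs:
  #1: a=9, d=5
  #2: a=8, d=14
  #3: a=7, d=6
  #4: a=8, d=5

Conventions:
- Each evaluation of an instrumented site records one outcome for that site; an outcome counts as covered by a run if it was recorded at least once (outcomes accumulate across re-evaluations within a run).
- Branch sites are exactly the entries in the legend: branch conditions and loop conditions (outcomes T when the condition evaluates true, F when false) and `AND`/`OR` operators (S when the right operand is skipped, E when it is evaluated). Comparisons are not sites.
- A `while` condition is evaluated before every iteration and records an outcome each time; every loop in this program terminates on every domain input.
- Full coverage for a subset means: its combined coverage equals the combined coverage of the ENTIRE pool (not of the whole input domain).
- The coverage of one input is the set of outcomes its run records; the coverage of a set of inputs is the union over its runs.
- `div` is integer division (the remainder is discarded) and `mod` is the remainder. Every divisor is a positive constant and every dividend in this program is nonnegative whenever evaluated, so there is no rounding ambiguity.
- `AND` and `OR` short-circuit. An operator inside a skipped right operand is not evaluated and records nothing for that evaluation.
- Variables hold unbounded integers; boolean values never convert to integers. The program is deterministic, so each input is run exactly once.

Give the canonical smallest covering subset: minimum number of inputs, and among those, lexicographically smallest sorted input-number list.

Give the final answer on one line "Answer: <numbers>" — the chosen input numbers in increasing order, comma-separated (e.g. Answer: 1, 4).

#1 (a=9, d=5) -> B1->T, B1->T, B1->T, B1->F, B3->E, B2->T, B4->F, B5->T, B8->T; covered: B1=T, B1=F, B2=T, B3=E, B4=F, B5=T, B8=T
#2 (a=8, d=14) -> B1->F, B3->S, B2->F, B4->T, B5->T, B8->T; covered: B1=F, B2=F, B3=S, B4=T, B5=T, B8=T
#3 (a=7, d=6) -> B1->T, B1->T, B1->T, B1->F, B3->S, B2->F, B4->T, B5->T, B8->F; covered: B1=T, B1=F, B2=F, B3=S, B4=T, B5=T, B8=F
#4 (a=8, d=5) -> B1->T, B1->T, B1->T, B1->F, B3->S, B2->F, B4->T, B5->T, B8->T; covered: B1=T, B1=F, B2=F, B3=S, B4=T, B5=T, B8=T
together the pool reaches 11 outcomes: B1=T, B1=F, B2=T, B2=F, B3=S, B3=E, B4=T, B4=F, B5=T, B8=T, B8=F
checked all size-1 subsets: none covers 11 outcomes (max 7/11)
inputs {1, 3} (size 2) cover everything; no size-2 subset with a lexicographically smaller index list covers all 11

Answer: 1, 3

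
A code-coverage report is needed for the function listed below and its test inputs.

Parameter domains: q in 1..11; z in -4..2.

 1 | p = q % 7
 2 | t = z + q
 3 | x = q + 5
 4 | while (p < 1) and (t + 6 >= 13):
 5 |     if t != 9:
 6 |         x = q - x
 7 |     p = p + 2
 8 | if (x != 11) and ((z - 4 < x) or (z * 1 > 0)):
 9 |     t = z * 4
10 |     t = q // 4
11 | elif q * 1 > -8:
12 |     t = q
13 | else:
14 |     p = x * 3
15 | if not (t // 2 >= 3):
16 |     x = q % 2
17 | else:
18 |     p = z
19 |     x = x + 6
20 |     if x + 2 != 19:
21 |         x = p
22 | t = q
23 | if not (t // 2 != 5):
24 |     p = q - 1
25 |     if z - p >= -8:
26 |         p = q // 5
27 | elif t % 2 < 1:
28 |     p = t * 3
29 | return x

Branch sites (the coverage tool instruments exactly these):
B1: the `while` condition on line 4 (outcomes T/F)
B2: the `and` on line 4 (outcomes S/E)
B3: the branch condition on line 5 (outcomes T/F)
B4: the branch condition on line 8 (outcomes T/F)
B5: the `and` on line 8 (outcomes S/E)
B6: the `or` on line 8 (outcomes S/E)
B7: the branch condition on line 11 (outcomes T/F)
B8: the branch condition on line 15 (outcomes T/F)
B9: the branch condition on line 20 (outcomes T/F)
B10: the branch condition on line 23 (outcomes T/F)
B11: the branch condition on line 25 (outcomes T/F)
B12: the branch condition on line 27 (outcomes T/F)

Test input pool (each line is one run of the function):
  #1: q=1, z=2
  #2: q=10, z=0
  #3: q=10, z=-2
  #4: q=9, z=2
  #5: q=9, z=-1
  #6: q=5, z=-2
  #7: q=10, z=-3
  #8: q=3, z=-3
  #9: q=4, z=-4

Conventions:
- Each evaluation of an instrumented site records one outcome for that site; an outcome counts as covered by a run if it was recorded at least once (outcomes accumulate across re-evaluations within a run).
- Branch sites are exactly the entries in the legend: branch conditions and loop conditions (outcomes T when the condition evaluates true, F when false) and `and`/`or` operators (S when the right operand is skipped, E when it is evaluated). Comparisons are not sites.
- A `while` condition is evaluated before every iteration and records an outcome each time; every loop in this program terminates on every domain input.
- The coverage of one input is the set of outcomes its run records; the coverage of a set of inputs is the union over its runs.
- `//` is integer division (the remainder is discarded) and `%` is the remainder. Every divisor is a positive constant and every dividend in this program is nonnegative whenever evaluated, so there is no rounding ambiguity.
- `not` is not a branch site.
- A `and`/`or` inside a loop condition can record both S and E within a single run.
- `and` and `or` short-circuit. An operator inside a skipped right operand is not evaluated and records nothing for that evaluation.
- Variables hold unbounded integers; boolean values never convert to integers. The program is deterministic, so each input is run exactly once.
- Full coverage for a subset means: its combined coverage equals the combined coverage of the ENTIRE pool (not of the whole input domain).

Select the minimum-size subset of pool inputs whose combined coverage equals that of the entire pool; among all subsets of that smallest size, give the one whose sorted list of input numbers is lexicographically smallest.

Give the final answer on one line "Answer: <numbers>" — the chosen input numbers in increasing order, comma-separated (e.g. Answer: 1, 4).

input #1, q=1, z=2: events B2->S, B1->F, B5->E, B6->S, B4->T, B8->T, B10->F, B12->F; outcomes B1=F, B2=S, B4=T, B5=E, B6=S, B8=T, B10=F, B12=F
input #2, q=10, z=0: events B2->S, B1->F, B5->E, B6->S, B4->T, B8->T, B10->T, B11->F; outcomes B1=F, B2=S, B4=T, B5=E, B6=S, B8=T, B10=T, B11=F
input #3, q=10, z=-2: events B2->S, B1->F, B5->E, B6->S, B4->T, B8->T, B10->T, B11->F; outcomes B1=F, B2=S, B4=T, B5=E, B6=S, B8=T, B10=T, B11=F
input #4, q=9, z=2: events B2->S, B1->F, B5->E, B6->S, B4->T, B8->T, B10->F, B12->F; outcomes B1=F, B2=S, B4=T, B5=E, B6=S, B8=T, B10=F, B12=F
input #5, q=9, z=-1: events B2->S, B1->F, B5->E, B6->S, B4->T, B8->T, B10->F, B12->F; outcomes B1=F, B2=S, B4=T, B5=E, B6=S, B8=T, B10=F, B12=F
input #6, q=5, z=-2: events B2->S, B1->F, B5->E, B6->S, B4->T, B8->T, B10->F, B12->F; outcomes B1=F, B2=S, B4=T, B5=E, B6=S, B8=T, B10=F, B12=F
input #7, q=10, z=-3: events B2->S, B1->F, B5->E, B6->S, B4->T, B8->T, B10->T, B11->F; outcomes B1=F, B2=S, B4=T, B5=E, B6=S, B8=T, B10=T, B11=F
input #8, q=3, z=-3: events B2->S, B1->F, B5->E, B6->S, B4->T, B8->T, B10->F, B12->F; outcomes B1=F, B2=S, B4=T, B5=E, B6=S, B8=T, B10=F, B12=F
input #9, q=4, z=-4: events B2->S, B1->F, B5->E, B6->S, B4->T, B8->T, B10->F, B12->T; outcomes B1=F, B2=S, B4=T, B5=E, B6=S, B8=T, B10=F, B12=T
pool-wide coverage (11 outcomes): B1=F, B2=S, B4=T, B5=E, B6=S, B8=T, B10=T, B10=F, B11=F, B12=T, B12=F
size 1 is not enough: best union over all size-1 subsets is 8/11
size 2 is not enough: best union over all size-2 subsets is 10/11
at size 3, {1, 2, 9} reaches all 11 outcomes; every lexicographically earlier size-3 subset fails

Answer: 1, 2, 9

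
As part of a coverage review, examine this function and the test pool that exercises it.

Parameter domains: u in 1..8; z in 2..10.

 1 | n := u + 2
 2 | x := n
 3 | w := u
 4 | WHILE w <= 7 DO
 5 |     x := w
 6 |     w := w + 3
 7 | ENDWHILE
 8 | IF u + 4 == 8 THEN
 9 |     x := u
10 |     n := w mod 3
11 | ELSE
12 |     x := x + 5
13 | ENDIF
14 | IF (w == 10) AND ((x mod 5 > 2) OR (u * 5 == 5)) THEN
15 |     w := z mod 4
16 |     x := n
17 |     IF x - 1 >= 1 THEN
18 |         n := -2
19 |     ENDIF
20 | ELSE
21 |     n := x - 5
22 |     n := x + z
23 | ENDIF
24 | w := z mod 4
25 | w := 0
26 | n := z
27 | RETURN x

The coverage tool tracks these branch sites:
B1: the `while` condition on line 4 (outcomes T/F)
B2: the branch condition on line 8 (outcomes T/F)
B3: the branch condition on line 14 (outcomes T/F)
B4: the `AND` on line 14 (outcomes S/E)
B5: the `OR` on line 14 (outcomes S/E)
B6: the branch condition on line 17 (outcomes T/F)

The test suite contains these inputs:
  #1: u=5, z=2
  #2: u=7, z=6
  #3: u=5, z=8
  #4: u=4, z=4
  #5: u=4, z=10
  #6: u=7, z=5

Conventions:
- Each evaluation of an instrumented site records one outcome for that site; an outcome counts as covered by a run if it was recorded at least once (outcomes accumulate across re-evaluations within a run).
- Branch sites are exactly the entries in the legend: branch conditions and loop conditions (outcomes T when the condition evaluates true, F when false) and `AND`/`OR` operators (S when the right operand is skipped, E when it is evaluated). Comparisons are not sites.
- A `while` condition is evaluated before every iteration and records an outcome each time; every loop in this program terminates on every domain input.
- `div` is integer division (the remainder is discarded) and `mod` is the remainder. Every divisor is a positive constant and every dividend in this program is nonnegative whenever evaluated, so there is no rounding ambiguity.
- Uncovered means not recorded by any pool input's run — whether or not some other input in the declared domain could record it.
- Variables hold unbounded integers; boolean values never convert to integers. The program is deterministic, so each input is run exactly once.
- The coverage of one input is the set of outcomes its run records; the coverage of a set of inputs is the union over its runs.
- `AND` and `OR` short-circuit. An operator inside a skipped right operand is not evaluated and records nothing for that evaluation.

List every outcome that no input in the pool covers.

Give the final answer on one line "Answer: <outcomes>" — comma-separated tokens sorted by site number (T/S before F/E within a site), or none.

input #1 (u=5, z=2): events B1->T, B1->F, B2->F, B4->S, B3->F; covers B1=T, B1=F, B2=F, B3=F, B4=S
input #2 (u=7, z=6): events B1->T, B1->F, B2->F, B4->E, B5->E, B3->F; covers B1=T, B1=F, B2=F, B3=F, B4=E, B5=E
input #3 (u=5, z=8): events B1->T, B1->F, B2->F, B4->S, B3->F; covers B1=T, B1=F, B2=F, B3=F, B4=S
input #4 (u=4, z=4): events B1->T, B1->T, B1->F, B2->T, B4->E, B5->S, B3->T, B6->F; covers B1=T, B1=F, B2=T, B3=T, B4=E, B5=S, B6=F
input #5 (u=4, z=10): events B1->T, B1->T, B1->F, B2->T, B4->E, B5->S, B3->T, B6->F; covers B1=T, B1=F, B2=T, B3=T, B4=E, B5=S, B6=F
input #6 (u=7, z=5): events B1->T, B1->F, B2->F, B4->E, B5->E, B3->F; covers B1=T, B1=F, B2=F, B3=F, B4=E, B5=E
union over the pool: B1=T, B1=F, B2=T, B2=F, B3=T, B3=F, B4=S, B4=E, B5=S, B5=E, B6=F
uncovered (1 of 12): B6=T

Answer: B6=T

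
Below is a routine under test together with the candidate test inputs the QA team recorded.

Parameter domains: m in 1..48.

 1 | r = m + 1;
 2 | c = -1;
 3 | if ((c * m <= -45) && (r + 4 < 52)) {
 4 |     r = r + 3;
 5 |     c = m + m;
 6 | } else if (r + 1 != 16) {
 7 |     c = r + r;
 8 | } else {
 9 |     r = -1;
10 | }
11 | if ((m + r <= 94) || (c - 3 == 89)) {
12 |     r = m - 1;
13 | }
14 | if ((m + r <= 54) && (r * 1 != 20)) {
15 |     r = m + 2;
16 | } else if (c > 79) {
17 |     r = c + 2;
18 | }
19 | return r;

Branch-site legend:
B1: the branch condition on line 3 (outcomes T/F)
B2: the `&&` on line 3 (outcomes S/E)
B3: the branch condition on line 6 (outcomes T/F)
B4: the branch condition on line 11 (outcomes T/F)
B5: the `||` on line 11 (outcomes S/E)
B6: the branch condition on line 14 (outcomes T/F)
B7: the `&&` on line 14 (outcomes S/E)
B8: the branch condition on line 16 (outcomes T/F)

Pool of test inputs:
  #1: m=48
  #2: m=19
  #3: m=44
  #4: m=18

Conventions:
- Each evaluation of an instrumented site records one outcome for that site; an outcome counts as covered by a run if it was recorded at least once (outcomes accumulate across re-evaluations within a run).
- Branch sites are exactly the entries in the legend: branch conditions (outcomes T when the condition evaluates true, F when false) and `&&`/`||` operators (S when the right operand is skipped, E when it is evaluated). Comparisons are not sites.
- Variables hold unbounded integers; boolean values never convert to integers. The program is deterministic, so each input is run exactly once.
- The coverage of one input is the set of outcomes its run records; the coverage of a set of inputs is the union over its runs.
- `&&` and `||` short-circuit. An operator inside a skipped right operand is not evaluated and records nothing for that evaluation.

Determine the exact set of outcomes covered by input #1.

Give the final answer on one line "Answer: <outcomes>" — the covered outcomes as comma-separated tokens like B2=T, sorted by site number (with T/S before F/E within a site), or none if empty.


Event log for input #1 (m=48):
  B2->E, B1->F, B3->T, B5->E, B4->F, B7->S, B6->F, B8->T
deduplicating events, the covered set is: B1=F, B2=E, B3=T, B4=F, B5=E, B6=F, B7=S, B8=T
Answer: B1=F, B2=E, B3=T, B4=F, B5=E, B6=F, B7=S, B8=T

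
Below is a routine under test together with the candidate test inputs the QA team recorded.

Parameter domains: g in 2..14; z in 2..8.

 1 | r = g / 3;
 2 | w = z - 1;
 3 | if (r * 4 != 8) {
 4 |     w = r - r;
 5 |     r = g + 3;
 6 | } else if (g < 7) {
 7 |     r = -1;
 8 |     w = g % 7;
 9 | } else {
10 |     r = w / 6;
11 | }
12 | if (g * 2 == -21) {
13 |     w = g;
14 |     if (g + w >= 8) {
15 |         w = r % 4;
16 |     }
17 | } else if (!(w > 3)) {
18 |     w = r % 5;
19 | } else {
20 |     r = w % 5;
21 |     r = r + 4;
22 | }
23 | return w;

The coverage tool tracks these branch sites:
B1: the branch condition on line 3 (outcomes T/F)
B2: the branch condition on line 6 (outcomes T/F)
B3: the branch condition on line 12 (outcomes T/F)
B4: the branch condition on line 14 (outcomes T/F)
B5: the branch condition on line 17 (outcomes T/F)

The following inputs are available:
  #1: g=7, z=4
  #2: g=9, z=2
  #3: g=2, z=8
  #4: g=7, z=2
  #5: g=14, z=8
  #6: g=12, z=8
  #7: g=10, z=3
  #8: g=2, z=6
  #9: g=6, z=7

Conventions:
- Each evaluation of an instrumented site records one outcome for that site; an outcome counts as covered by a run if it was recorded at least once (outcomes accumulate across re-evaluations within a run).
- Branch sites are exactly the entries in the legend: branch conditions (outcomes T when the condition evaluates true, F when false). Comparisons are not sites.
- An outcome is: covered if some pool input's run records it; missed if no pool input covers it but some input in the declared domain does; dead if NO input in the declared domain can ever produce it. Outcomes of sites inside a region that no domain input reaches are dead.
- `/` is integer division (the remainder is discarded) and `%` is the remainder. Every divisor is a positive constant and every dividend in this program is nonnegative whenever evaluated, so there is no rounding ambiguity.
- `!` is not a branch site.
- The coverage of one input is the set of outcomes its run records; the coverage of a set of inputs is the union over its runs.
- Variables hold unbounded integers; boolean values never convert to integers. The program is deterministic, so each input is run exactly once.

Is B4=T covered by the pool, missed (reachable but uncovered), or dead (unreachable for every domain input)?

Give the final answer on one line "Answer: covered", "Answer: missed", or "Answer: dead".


no pool input records B4=T
checking all 91 inputs in the declared domain: B4=T is never recorded -> dead
Answer: dead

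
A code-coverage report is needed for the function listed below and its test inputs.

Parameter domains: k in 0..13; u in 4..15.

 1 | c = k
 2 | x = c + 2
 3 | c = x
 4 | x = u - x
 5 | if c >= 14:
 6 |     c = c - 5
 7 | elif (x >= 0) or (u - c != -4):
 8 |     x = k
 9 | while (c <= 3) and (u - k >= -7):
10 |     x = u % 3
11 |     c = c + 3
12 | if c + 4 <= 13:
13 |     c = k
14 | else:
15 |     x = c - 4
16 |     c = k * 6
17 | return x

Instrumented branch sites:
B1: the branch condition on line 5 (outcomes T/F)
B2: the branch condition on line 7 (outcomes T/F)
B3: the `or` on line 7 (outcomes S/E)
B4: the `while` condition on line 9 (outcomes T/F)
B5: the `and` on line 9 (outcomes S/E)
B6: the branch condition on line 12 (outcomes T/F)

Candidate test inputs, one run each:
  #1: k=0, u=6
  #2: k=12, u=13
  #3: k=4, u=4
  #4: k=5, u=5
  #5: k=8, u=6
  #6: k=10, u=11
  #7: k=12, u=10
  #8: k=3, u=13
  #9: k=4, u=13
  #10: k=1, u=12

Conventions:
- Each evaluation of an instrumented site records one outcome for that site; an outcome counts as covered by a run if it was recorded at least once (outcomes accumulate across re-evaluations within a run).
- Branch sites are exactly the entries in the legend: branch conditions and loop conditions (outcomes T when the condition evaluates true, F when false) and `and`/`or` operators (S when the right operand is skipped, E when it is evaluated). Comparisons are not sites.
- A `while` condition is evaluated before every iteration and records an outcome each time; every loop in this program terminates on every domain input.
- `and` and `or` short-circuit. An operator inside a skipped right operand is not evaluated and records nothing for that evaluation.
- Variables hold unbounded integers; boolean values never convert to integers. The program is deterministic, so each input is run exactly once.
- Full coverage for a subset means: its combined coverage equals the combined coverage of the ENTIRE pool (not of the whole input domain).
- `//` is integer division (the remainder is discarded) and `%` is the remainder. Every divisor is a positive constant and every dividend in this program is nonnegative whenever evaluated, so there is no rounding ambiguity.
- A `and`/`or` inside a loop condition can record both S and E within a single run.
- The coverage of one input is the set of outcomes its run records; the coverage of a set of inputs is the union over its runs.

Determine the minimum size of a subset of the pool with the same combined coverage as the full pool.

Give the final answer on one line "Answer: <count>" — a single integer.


input #1, k=0, u=6: events B1->F, B3->S, B2->T, B5->E, B4->T, B5->S, B4->F, B6->T; outcomes B1=F, B2=T, B3=S, B4=T, B4=F, B5=S, B5=E, B6=T
input #2, k=12, u=13: events B1->T, B5->S, B4->F, B6->T; outcomes B1=T, B4=F, B5=S, B6=T
input #3, k=4, u=4: events B1->F, B3->E, B2->T, B5->S, B4->F, B6->T; outcomes B1=F, B2=T, B3=E, B4=F, B5=S, B6=T
input #4, k=5, u=5: events B1->F, B3->E, B2->T, B5->S, B4->F, B6->T; outcomes B1=F, B2=T, B3=E, B4=F, B5=S, B6=T
input #5, k=8, u=6: events B1->F, B3->E, B2->F, B5->S, B4->F, B6->F; outcomes B1=F, B2=F, B3=E, B4=F, B5=S, B6=F
input #6, k=10, u=11: events B1->F, B3->E, B2->T, B5->S, B4->F, B6->F; outcomes B1=F, B2=T, B3=E, B4=F, B5=S, B6=F
input #7, k=12, u=10: events B1->T, B5->S, B4->F, B6->T; outcomes B1=T, B4=F, B5=S, B6=T
input #8, k=3, u=13: events B1->F, B3->S, B2->T, B5->S, B4->F, B6->T; outcomes B1=F, B2=T, B3=S, B4=F, B5=S, B6=T
input #9, k=4, u=13: events B1->F, B3->S, B2->T, B5->S, B4->F, B6->T; outcomes B1=F, B2=T, B3=S, B4=F, B5=S, B6=T
input #10, k=1, u=12: events B1->F, B3->S, B2->T, B5->E, B4->T, B5->S, B4->F, B6->T; outcomes B1=F, B2=T, B3=S, B4=T, B4=F, B5=S, B5=E, B6=T
together the pool reaches 12 outcomes: B1=T, B1=F, B2=T, B2=F, B3=S, B3=E, B4=T, B4=F, B5=S, B5=E, B6=T, B6=F
every size-1 subset falls short of the 12 outcomes (best: 8/12)
every size-2 subset falls short of the 12 outcomes (best: 11/12)
inputs {1, 2, 5} (size 3) cover everything; no size-3 subset with a lexicographically smaller index list covers all 12
Answer: 3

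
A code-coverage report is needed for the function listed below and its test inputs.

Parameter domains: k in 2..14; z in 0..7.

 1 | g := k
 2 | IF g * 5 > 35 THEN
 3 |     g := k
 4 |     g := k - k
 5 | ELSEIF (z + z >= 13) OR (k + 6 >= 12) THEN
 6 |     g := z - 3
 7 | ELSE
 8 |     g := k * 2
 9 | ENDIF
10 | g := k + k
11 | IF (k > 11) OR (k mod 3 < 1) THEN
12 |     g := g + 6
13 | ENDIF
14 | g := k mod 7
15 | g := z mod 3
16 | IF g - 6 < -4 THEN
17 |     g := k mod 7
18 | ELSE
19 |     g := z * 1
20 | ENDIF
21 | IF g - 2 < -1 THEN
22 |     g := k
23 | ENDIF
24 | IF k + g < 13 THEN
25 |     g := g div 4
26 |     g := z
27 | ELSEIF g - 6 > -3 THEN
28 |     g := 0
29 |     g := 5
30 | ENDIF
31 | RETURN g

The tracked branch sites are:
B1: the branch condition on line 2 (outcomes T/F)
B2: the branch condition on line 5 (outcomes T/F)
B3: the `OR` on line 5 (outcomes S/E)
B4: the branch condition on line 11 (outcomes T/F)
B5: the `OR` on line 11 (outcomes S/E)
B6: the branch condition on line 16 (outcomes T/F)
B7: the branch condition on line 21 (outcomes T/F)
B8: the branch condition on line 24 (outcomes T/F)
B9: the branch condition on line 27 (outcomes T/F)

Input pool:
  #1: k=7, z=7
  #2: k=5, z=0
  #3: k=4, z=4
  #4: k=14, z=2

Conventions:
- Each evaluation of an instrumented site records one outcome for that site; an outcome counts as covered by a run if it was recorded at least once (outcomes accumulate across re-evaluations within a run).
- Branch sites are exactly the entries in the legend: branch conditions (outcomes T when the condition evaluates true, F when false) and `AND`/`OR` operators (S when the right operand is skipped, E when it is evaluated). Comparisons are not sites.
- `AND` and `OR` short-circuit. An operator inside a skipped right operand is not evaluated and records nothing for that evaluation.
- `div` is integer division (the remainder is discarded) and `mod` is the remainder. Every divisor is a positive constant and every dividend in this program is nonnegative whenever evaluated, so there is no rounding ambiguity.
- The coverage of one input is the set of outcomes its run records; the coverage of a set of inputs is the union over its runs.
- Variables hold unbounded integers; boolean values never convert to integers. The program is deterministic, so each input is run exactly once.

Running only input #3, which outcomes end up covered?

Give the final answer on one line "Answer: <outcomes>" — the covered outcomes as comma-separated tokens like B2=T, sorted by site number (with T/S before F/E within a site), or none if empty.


Simulating input #3 (k=4, z=4) step by step:
  B1->F, B3->E, B2->F, B5->E, B4->F, B6->T, B7->F, B8->T
deduplicating events, the covered set is: B1=F, B2=F, B3=E, B4=F, B5=E, B6=T, B7=F, B8=T
Answer: B1=F, B2=F, B3=E, B4=F, B5=E, B6=T, B7=F, B8=T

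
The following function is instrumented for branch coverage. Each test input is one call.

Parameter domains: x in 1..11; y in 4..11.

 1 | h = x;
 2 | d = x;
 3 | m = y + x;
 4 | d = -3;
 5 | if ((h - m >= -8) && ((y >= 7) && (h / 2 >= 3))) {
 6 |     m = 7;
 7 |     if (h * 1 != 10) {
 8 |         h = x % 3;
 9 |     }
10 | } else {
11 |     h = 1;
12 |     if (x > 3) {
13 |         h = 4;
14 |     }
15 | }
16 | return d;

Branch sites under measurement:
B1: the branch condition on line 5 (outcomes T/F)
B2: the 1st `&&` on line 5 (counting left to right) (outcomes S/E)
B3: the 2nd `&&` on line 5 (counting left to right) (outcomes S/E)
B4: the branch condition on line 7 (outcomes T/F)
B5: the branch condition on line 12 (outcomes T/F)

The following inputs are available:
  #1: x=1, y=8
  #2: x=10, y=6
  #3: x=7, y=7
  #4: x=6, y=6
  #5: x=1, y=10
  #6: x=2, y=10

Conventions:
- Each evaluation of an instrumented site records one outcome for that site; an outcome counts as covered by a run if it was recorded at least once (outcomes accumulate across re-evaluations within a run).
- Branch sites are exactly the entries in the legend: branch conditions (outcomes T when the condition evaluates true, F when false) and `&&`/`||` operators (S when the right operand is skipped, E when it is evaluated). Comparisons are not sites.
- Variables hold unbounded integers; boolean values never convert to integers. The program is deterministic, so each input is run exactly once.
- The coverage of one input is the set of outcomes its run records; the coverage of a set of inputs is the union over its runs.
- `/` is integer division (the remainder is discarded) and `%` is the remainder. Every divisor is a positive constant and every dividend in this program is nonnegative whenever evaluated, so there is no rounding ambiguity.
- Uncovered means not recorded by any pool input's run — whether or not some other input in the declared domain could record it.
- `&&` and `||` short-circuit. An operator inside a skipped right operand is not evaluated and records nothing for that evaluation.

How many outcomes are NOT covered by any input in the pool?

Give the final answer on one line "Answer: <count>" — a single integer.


#1 (x=1, y=8) -> covered: B1=F, B2=E, B3=E, B5=F
#2 (x=10, y=6) -> covered: B1=F, B2=E, B3=S, B5=T
#3 (x=7, y=7) -> covered: B1=T, B2=E, B3=E, B4=T
#4 (x=6, y=6) -> covered: B1=F, B2=E, B3=S, B5=T
#5 (x=1, y=10) -> covered: B1=F, B2=S, B5=F
#6 (x=2, y=10) -> covered: B1=F, B2=S, B5=F
union over the pool: B1=T, B1=F, B2=S, B2=E, B3=S, B3=E, B4=T, B5=T, B5=F
uncovered (1 of 10): B4=F
Answer: 1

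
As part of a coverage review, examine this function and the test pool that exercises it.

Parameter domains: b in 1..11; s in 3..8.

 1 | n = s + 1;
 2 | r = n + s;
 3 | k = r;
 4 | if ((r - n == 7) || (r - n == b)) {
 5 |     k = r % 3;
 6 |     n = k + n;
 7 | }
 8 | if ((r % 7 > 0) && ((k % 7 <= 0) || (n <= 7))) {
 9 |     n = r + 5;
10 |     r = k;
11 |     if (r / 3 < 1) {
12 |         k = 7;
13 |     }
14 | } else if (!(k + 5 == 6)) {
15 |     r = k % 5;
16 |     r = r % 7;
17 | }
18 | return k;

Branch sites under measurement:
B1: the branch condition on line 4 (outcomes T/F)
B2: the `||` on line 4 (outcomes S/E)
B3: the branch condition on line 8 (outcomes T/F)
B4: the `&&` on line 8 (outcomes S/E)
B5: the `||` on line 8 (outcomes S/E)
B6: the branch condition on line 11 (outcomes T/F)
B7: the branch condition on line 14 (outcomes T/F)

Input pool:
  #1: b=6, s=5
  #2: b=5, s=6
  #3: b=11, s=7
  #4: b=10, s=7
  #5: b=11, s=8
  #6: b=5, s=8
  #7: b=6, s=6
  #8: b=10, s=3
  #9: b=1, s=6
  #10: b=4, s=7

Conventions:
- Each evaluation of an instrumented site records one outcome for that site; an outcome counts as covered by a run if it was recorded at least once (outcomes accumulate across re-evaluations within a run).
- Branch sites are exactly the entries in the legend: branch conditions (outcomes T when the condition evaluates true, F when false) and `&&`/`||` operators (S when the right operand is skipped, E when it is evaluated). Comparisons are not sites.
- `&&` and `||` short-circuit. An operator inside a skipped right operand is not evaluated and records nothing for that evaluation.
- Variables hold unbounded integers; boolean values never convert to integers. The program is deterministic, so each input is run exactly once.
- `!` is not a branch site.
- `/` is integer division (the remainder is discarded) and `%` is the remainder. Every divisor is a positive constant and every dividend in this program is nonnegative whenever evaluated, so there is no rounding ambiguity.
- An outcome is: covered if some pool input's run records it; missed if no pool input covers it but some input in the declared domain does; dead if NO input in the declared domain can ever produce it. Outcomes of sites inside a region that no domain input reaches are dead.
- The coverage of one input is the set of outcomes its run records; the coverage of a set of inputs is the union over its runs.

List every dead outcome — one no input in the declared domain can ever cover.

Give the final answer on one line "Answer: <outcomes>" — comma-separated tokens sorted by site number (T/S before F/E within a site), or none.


running all 66 domain inputs and tallying outcomes:
  reachable outcomes have witnesses, e.g. B1=T (e.g. b=1, s=7), B1=F (e.g. b=1, s=3), B2=S (e.g. b=1, s=7), B2=E (e.g. b=1, s=3)
Answer: none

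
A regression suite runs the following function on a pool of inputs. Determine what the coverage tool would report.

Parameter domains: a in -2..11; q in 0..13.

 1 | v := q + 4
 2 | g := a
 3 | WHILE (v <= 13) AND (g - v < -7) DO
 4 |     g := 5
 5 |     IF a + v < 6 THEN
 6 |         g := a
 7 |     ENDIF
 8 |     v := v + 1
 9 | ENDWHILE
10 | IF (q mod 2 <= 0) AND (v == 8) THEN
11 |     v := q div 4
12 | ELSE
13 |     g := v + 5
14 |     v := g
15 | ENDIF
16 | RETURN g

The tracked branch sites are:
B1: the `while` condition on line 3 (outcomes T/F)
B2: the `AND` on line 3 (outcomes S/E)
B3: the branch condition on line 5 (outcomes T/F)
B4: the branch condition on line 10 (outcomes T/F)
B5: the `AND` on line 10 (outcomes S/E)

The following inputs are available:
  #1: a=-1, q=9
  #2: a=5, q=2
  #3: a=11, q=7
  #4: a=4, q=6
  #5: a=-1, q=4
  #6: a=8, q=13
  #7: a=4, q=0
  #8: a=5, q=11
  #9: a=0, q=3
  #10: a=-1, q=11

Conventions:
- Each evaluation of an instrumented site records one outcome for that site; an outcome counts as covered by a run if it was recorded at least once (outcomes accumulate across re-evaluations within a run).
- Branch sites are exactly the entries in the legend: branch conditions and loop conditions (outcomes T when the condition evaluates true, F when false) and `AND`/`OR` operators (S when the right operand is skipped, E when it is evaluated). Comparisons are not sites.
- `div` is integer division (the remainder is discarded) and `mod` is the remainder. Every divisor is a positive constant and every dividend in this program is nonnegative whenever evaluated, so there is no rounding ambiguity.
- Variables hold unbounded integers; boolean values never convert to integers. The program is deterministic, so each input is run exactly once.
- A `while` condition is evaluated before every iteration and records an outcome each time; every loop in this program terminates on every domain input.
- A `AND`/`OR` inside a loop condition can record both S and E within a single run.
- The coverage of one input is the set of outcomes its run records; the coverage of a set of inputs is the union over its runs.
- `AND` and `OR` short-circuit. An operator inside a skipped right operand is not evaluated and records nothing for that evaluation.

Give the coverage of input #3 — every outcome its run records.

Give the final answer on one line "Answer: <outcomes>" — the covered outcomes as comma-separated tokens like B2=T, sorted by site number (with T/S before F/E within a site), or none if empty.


Tracing the run of input #3 (a=11, q=7):
  B2->E, B1->F, B5->S, B4->F
distinct outcomes covered: B1=F, B2=E, B4=F, B5=S
Answer: B1=F, B2=E, B4=F, B5=S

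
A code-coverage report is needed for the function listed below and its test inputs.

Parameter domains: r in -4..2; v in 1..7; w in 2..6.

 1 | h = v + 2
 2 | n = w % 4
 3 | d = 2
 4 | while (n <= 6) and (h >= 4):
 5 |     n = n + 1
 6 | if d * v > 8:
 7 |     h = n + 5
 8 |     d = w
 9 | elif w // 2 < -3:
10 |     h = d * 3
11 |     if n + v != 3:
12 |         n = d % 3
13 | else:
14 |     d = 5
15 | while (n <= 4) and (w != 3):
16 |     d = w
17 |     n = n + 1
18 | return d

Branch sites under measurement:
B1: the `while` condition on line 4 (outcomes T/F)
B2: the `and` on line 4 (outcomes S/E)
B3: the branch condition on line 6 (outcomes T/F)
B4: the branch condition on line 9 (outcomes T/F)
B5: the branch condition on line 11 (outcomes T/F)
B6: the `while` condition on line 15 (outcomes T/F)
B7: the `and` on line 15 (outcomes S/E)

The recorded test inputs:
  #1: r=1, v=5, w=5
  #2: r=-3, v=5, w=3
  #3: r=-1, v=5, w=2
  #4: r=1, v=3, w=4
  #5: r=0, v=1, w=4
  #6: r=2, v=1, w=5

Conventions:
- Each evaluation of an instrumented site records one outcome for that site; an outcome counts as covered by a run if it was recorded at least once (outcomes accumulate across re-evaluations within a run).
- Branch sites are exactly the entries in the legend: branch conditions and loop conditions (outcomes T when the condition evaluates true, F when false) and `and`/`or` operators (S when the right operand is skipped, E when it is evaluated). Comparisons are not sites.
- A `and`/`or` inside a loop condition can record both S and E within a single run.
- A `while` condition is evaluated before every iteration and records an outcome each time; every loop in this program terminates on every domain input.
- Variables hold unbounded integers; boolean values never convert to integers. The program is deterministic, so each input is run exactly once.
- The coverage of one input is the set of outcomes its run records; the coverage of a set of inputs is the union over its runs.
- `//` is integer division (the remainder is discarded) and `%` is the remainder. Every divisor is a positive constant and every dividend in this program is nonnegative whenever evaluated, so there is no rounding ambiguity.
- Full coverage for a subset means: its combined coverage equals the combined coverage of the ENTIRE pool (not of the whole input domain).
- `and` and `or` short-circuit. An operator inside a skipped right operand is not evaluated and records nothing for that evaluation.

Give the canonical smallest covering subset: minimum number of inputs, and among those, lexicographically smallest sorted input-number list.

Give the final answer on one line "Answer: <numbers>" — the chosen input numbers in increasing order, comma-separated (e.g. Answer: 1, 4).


test 1 (r=1, v=5, w=5) hits B1=T, B1=F, B2=S, B2=E, B3=T, B6=F, B7=S
test 2 (r=-3, v=5, w=3) hits B1=T, B1=F, B2=S, B2=E, B3=T, B6=F, B7=S
test 3 (r=-1, v=5, w=2) hits B1=T, B1=F, B2=S, B2=E, B3=T, B6=F, B7=S
test 4 (r=1, v=3, w=4) hits B1=T, B1=F, B2=S, B2=E, B3=F, B4=F, B6=F, B7=S
test 5 (r=0, v=1, w=4) hits B1=F, B2=E, B3=F, B4=F, B6=T, B6=F, B7=S, B7=E
test 6 (r=2, v=1, w=5) hits B1=F, B2=E, B3=F, B4=F, B6=T, B6=F, B7=S, B7=E
together the pool reaches 11 outcomes: B1=T, B1=F, B2=S, B2=E, B3=T, B3=F, B4=F, B6=T, B6=F, B7=S, B7=E
every size-1 subset falls short of the 11 outcomes (best: 8/11)
size 2: inputs {1, 5} cover all 11 outcomes, and no lexicographically smaller subset of this size does
Answer: 1, 5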